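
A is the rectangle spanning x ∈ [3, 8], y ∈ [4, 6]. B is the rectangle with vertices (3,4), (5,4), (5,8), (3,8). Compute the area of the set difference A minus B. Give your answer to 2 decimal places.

|A∩B|: x∈[3,5], y∈[4,6] → 2·2 = 4.
|A| = 10.
|A ∖ B| = |A| − |A∩B| = 10 − 4 = 6.00.

6.00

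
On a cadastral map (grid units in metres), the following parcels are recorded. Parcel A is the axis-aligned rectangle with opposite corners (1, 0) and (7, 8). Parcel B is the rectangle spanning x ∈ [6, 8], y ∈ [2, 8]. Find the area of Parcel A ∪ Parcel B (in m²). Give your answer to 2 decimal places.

54.00

By inclusion–exclusion:
Individual areas: |Parcel A| = 48, |Parcel B| = 12.
|Parcel A∩Parcel B|: x∈[6,7], y∈[2,8] → 1·6 = 6.
|Parcel A ∪ Parcel B| = 60 − 6 = 54.00.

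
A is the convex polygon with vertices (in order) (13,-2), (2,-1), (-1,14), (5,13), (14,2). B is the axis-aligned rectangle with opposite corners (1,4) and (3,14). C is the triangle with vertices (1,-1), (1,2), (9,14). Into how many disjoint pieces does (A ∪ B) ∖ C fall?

(A ∪ B) ∖ C splits into 2 disjoint pieces (area 88.4976, area 48.2841).

2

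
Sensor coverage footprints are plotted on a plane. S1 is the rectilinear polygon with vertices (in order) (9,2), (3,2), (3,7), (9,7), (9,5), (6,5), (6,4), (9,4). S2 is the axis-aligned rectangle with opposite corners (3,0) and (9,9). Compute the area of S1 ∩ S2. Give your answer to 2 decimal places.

27.00

The intersection is the polygon with vertices (3,2), (3,7), (9,7), (9,5), (6,5), (6,4), (9,4), (9,2).
By the shoelace formula its area is 27.00.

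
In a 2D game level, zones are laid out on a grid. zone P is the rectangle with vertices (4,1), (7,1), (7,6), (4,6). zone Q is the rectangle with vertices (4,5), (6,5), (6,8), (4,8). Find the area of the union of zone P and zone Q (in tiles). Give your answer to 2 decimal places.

19.00

By inclusion–exclusion:
Individual areas: |zone P| = 15, |zone Q| = 6.
|zone P∩zone Q|: x∈[4,6], y∈[5,6] → 2·1 = 2.
|zone P ∪ zone Q| = 21 − 2 = 19.00.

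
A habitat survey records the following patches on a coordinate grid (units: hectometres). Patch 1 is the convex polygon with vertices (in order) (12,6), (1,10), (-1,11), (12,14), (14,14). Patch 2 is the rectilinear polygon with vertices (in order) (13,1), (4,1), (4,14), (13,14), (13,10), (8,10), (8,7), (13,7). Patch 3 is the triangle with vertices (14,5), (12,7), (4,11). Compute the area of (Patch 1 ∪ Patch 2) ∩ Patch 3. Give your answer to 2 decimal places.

3.80

The region (Patch 1 ∪ Patch 2) ∩ Patch 3 is the polygon with vertices (13,5.6), (4,11), (12,7), (13,6).
By the shoelace formula its area is 3.80.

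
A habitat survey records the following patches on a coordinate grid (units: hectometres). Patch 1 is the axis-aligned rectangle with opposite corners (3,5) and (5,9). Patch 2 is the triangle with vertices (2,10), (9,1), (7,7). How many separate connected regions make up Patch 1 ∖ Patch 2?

Patch 1 ∖ Patch 2 splits into 2 disjoint pieces (area 4.8571, area 0.5333).

2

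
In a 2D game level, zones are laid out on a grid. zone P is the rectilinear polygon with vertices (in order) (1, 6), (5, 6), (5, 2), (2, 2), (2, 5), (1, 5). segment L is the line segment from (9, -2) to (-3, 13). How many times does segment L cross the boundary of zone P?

The segment meets the boundary at (2.6,6), (5,3).

2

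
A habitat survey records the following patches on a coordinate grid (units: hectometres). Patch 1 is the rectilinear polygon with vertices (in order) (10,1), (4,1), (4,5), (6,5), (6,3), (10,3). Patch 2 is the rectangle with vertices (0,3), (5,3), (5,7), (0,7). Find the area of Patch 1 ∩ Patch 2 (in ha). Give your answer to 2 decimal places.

2.00

The intersection is the polygon with vertices (4,5), (5,5), (5,3), (4,3).
By the shoelace formula its area is 2.00.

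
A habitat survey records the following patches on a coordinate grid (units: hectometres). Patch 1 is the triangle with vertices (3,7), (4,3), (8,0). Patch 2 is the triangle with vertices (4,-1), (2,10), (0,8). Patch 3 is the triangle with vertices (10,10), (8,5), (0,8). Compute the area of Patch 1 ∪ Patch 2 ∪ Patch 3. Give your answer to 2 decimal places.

40.83

By inclusion–exclusion:
Individual areas: |Patch 1| = 6.5, |Patch 2| = 13, |Patch 3| = 23.
|Patch 1∩Patch 2| = 0.
|Patch 1∩Patch 3| = 0.0055.
|Patch 2∩Patch 3| = 1.6632.
|Patch 1∩Patch 2∩Patch 3| = 0.
|Patch 1 ∪ Patch 2 ∪ Patch 3| = 42.5 − 1.6687 + 0 = 40.83.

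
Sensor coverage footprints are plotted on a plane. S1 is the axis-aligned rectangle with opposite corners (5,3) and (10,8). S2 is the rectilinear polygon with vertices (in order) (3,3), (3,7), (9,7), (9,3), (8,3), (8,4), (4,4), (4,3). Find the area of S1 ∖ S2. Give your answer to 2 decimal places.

|S1| = 25, |S1∩S2| = 13.
|S1 ∖ S2| = |S1| − |S1∩S2| = 25 − 13 = 12.00.

12.00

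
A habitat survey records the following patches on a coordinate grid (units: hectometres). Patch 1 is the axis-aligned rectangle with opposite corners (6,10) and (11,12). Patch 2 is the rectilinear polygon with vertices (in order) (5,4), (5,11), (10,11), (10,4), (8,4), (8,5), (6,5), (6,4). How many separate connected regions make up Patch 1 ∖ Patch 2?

1

Patch 1 ∖ Patch 2 is a single connected region.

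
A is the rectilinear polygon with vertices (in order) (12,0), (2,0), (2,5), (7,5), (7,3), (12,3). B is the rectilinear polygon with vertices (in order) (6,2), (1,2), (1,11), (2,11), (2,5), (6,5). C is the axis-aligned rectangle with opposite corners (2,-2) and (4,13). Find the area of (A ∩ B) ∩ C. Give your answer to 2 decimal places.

6.00

The region (A ∩ B) ∩ C is the polygon with vertices (4,5), (4,2), (2,2), (2,5).
By the shoelace formula its area is 6.00.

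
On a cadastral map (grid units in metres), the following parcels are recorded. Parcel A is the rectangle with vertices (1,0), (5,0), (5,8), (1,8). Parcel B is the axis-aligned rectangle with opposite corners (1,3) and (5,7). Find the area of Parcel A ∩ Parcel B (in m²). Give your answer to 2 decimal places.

16.00

|Parcel A∩Parcel B|: x∈[1,5], y∈[3,7] → 4·4 = 16.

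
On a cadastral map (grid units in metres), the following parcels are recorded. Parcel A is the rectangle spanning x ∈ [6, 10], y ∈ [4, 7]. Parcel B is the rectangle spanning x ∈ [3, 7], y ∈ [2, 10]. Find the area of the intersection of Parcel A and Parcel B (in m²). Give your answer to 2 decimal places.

3.00

|Parcel A∩Parcel B|: x∈[6,7], y∈[4,7] → 1·3 = 3.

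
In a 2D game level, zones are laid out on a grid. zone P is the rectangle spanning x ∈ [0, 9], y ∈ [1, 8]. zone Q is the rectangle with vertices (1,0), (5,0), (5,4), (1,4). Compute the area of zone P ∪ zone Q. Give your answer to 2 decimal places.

67.00

By inclusion–exclusion:
Individual areas: |zone P| = 63, |zone Q| = 16.
|zone P∩zone Q|: x∈[1,5], y∈[1,4] → 4·3 = 12.
|zone P ∪ zone Q| = 79 − 12 = 67.00.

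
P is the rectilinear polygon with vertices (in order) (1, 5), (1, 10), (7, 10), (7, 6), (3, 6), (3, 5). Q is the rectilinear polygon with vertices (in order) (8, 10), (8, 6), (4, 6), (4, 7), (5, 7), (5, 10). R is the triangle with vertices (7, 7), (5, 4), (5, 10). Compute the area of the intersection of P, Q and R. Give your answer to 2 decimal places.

4.67

The intersection is the polygon with vertices (5,6), (5,7), (5,10), (7,7), (6.333,6).
By the shoelace formula its area is 4.67.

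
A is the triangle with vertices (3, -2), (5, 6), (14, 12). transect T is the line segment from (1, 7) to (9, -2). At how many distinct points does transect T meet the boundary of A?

2

The segment meets the boundary at (5.815,1.583), (4.317,3.268).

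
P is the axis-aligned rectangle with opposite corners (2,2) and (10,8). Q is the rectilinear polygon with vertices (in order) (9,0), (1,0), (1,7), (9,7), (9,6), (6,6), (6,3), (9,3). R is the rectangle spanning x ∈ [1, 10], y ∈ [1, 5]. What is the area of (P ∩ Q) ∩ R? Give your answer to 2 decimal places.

The region (P ∩ Q) ∩ R is the polygon with vertices (2,5), (6,5), (6,3), (9,3), (9,2), (2,2).
By the shoelace formula its area is 15.00.

15.00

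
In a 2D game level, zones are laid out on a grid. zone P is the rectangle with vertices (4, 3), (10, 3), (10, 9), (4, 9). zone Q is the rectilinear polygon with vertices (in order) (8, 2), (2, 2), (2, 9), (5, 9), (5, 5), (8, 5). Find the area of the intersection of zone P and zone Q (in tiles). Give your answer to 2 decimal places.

12.00

The intersection is the polygon with vertices (5,9), (5,5), (8,5), (8,3), (4,3), (4,9).
By the shoelace formula its area is 12.00.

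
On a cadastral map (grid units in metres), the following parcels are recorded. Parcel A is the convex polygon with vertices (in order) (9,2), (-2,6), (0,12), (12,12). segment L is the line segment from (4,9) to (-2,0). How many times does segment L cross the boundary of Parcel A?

1

The segment meets the boundary at (1.22,4.829).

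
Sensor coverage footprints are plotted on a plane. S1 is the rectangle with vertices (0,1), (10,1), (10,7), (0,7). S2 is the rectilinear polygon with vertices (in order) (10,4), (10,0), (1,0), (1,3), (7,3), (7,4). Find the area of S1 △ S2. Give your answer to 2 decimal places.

48.00

|S1| = 60, |S2| = 30, |S1∩S2| = 21.
|S1 △ S2| = |S1| + |S2| − 2·|S1∩S2| = 60 + 30 − 42 = 48.00.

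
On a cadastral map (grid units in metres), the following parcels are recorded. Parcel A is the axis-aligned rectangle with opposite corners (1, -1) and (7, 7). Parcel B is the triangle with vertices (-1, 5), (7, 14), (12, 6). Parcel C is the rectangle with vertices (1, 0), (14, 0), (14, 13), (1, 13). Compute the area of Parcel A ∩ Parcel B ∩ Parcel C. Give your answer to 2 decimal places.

The intersection is the polygon with vertices (7,7), (7,5.615), (1,5.154), (1,7).
By the shoelace formula its area is 9.69.

9.69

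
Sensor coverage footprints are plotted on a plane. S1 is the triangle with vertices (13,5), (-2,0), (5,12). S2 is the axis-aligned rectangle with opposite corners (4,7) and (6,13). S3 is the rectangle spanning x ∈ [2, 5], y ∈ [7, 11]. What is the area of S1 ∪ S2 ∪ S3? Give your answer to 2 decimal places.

80.65

By inclusion–exclusion:
Individual areas: |S1| = 72.5, |S2| = 12, |S3| = 12.
|S1∩S2| = 8.7054.
|S1∩S3| = 7.
|S2∩S3|: x∈[4,5], y∈[7,11] → 1·4 = 4.
|S1∩S2∩S3| = 3.8512.
|S1 ∪ S2 ∪ S3| = 96.5 − 19.7054 + 3.8512 = 80.65.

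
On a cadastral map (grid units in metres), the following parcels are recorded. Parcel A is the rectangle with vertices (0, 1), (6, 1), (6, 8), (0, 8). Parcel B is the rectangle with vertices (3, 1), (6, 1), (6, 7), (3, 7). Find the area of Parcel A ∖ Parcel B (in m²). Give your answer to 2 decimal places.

24.00

|Parcel A∩Parcel B|: x∈[3,6], y∈[1,7] → 3·6 = 18.
|Parcel A| = 42.
|Parcel A ∖ Parcel B| = |Parcel A| − |Parcel A∩Parcel B| = 42 − 18 = 24.00.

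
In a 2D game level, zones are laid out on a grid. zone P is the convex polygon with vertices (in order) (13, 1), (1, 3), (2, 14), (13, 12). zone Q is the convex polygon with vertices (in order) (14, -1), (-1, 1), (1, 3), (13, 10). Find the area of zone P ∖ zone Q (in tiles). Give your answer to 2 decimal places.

73.50

|zone P| = 127.5, |zone P∩zone Q| = 54.
|zone P ∖ zone Q| = |zone P| − |zone P∩zone Q| = 127.5 − 54 = 73.50.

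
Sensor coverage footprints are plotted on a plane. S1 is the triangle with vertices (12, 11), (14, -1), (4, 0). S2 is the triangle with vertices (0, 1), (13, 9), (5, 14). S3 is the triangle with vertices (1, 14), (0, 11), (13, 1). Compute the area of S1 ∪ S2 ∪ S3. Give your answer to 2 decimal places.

129.59

By inclusion–exclusion:
Individual areas: |S1| = 59, |S2| = 64.5, |S3| = 24.5.
|S1∩S2| = 4.3709.
|S1∩S3| = 3.8551.
|S2∩S3| = 10.1845.
|S1∩S2∩S3| = 0.
|S1 ∪ S2 ∪ S3| = 148 − 18.4104 + 0 = 129.59.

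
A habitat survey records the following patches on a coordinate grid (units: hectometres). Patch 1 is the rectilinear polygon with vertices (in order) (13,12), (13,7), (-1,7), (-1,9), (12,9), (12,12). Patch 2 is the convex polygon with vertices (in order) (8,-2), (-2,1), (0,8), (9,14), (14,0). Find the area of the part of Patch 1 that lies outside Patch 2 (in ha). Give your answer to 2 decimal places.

9.32

|Patch 1| = 31, |Patch 1∩Patch 2| = 21.6786.
|Patch 1 ∖ Patch 2| = |Patch 1| − |Patch 1∩Patch 2| = 31 − 21.6786 = 9.32.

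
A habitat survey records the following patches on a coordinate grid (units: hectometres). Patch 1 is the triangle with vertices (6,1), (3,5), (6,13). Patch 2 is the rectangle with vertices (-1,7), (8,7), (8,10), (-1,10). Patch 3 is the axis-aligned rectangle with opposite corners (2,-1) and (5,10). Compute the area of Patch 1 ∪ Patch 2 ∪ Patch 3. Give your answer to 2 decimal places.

58.02

By inclusion–exclusion:
Individual areas: |Patch 1| = 18, |Patch 2| = 27, |Patch 3| = 33.
|Patch 1∩Patch 2| = 5.0625.
|Patch 1∩Patch 3| = 7.9792.
|Patch 2∩Patch 3|: x∈[2,5], y∈[7,10] → 3·3 = 9.
|Patch 1∩Patch 2∩Patch 3| = 2.0625.
|Patch 1 ∪ Patch 2 ∪ Patch 3| = 78 − 22.0417 + 2.0625 = 58.02.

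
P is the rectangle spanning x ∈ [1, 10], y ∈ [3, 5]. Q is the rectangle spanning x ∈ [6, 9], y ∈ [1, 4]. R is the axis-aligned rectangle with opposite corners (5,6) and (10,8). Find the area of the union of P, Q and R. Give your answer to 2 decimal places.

By inclusion–exclusion:
Individual areas: |P| = 18, |Q| = 9, |R| = 10.
|P∩Q|: x∈[6,9], y∈[3,4] → 3·1 = 3.
|P∩R| = 0 (no overlap).
|Q∩R| = 0 (no overlap).
|P∩Q∩R| = 0.
|P ∪ Q ∪ R| = 37 − 3 + 0 = 34.00.

34.00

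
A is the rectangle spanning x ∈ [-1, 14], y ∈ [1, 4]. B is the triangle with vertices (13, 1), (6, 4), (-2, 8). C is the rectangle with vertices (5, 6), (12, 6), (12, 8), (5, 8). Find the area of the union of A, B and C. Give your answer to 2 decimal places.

By inclusion–exclusion:
Individual areas: |A| = 45, |B| = 2, |C| = 14.
|A∩B| = 0.8571.
|A∩C| = 0 (no overlap).
|B∩C| = 0.
|A∩B∩C| = 0.
|A ∪ B ∪ C| = 61 − 0.8571 + 0 = 60.14.

60.14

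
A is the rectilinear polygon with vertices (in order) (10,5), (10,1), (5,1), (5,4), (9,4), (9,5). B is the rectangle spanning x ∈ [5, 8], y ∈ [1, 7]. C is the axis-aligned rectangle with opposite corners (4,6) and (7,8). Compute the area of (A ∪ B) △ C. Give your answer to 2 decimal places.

27.00

|A ∪ B| = 25.
|(A ∪ B) ∩ C| = 2.
|(A ∪ B) △ C| = 25 + 6 − 4 = 27.00.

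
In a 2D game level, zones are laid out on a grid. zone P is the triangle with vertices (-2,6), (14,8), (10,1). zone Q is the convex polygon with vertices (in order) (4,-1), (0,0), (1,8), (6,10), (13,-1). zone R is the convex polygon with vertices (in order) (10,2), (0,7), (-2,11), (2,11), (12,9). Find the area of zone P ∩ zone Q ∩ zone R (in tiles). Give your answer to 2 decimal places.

20.27

The intersection is the polygon with vertices (10.338,3.183), (10,2), (1.2,6.4), (7.768,7.221).
By the shoelace formula its area is 20.27.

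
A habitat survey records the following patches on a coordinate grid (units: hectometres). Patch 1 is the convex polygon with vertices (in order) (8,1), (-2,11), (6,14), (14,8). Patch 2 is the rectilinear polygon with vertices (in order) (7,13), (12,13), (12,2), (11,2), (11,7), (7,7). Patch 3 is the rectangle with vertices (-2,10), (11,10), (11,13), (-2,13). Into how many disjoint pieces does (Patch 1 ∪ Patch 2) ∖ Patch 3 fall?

2

(Patch 1 ∪ Patch 2) ∖ Patch 3 splits into 2 disjoint pieces (area 2, area 77.0833).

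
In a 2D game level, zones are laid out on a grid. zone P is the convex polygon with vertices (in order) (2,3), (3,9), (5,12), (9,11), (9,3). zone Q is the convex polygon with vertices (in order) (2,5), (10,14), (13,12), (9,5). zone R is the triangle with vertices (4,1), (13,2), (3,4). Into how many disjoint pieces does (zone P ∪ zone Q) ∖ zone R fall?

1

(zone P ∪ zone Q) ∖ zone R is a single connected region.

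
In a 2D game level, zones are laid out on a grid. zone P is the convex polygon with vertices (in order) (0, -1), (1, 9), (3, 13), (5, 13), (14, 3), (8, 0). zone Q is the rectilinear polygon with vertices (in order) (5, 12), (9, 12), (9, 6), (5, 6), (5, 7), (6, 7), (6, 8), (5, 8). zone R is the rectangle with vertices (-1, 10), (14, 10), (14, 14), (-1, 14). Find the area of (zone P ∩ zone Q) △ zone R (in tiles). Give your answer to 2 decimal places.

|zone P ∩ zone Q| = 17.6611.
|(zone P ∩ zone Q) ∩ zone R| = 3.6.
|(zone P ∩ zone Q) △ zone R| = 17.6611 + 60 − 7.2 = 70.46.

70.46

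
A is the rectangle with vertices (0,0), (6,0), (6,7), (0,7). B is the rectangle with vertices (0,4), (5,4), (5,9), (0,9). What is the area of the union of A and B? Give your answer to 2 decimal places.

52.00

By inclusion–exclusion:
Individual areas: |A| = 42, |B| = 25.
|A∩B|: x∈[0,5], y∈[4,7] → 5·3 = 15.
|A ∪ B| = 67 − 15 = 52.00.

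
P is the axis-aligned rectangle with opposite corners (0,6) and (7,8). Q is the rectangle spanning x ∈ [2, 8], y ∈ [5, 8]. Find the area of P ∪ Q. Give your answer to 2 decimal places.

22.00

By inclusion–exclusion:
Individual areas: |P| = 14, |Q| = 18.
|P∩Q|: x∈[2,7], y∈[6,8] → 5·2 = 10.
|P ∪ Q| = 32 − 10 = 22.00.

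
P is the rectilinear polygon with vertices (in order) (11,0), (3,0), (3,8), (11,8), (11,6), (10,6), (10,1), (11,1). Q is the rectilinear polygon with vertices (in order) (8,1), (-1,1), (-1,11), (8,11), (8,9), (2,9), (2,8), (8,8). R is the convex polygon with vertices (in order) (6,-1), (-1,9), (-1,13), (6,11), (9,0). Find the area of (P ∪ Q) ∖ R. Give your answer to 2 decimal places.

47.53

|P ∪ Q| = 108.
|(P ∪ Q) ∩ R| = 60.4682.
|(P ∪ Q) ∖ R| = 108 − 60.4682 = 47.53.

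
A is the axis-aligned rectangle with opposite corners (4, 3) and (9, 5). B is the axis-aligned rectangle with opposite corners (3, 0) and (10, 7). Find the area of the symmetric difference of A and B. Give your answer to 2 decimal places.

|A∩B|: x∈[4,9], y∈[3,5] → 5·2 = 10.
|A △ B| = |A| + |B| − 2·|A∩B| = 10 + 49 − 20 = 39.00.

39.00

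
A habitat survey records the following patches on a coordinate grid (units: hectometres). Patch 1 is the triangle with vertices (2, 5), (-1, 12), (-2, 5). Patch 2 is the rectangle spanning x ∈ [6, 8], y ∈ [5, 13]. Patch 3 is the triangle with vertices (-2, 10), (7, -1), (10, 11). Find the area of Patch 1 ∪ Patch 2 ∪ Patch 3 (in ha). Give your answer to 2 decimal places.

By inclusion–exclusion:
Individual areas: |Patch 1| = 14, |Patch 2| = 16, |Patch 3| = 70.5.
|Patch 1∩Patch 2| = 0.
|Patch 1∩Patch 3| = 4.278.
|Patch 2∩Patch 3| = 11.5.
|Patch 1∩Patch 2∩Patch 3| = 0.
|Patch 1 ∪ Patch 2 ∪ Patch 3| = 100.5 − 15.778 + 0 = 84.72.

84.72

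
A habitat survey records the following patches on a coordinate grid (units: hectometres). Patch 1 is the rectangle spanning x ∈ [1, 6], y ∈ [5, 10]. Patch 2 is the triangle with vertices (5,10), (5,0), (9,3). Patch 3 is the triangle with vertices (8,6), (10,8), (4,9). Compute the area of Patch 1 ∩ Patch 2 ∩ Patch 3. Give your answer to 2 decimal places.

The intersection is the polygon with vertices (5,8.833), (5.737,8.71), (6,8.25), (6,7.5), (5,8.25).
By the shoelace formula its area is 0.82.

0.82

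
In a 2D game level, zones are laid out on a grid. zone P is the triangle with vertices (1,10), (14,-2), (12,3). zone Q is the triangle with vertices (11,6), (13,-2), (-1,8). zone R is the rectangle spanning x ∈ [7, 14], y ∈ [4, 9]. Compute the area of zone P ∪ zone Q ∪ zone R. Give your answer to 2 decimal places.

By inclusion–exclusion:
Individual areas: |zone P| = 20.5, |zone Q| = 46, |zone R| = 35.
|zone P∩zone Q| = 15.7545.
|zone P∩zone R| = 3.6249.
|zone Q∩zone R| = 9.8333.
|zone P∩zone Q∩zone R| = 3.6249.
|zone P ∪ zone Q ∪ zone R| = 101.5 − 29.2127 + 3.6249 = 75.91.

75.91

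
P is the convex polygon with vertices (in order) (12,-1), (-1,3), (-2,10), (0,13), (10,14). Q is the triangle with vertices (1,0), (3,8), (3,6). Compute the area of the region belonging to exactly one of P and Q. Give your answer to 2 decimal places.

|P| = 151.5, |Q| = 2, |P∩Q| = 1.8005.
|P △ Q| = |P| + |Q| − 2·|P∩Q| = 151.5 + 2 − 3.6009 = 149.90.

149.90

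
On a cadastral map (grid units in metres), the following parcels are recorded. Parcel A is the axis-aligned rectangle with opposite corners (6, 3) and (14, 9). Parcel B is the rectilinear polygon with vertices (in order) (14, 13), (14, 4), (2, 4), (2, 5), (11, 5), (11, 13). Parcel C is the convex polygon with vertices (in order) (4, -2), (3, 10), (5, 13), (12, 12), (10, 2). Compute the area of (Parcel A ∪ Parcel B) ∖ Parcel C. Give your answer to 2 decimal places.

|Parcel A ∪ Parcel B| = 64.
|(Parcel A ∪ Parcel B) ∩ Parcel C| = 33.5131.
|(Parcel A ∪ Parcel B) ∖ Parcel C| = 64 − 33.5131 = 30.49.

30.49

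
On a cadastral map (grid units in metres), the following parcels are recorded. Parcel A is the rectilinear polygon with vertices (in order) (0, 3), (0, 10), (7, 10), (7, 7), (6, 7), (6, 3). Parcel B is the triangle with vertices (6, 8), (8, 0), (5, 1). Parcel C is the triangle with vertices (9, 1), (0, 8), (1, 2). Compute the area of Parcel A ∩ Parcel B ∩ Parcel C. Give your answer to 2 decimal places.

The intersection is the polygon with vertices (6,3), (5.286,3), (5.4,3.8), (6,3.333).
By the shoelace formula its area is 0.39.

0.39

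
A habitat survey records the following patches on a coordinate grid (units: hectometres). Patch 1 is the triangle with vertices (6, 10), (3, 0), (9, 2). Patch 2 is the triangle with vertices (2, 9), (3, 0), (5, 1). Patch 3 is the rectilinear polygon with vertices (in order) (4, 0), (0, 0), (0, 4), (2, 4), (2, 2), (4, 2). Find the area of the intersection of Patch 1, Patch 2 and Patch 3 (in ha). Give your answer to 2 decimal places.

The intersection is the polygon with vertices (3,0), (3.6,2), (4,2), (4,0.5).
By the shoelace formula its area is 1.15.

1.15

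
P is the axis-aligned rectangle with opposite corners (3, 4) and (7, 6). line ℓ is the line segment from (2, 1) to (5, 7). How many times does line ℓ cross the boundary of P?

2

The segment meets the boundary at (4.5,6), (3.5,4).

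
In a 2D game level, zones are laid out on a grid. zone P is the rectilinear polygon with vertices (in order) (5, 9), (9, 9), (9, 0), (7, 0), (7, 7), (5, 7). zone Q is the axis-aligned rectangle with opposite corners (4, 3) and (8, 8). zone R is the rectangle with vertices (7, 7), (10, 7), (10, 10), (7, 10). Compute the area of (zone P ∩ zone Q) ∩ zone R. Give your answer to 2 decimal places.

1.00

The region (zone P ∩ zone Q) ∩ zone R is the polygon with vertices (8,8), (8,7), (7,7), (7,8).
By the shoelace formula its area is 1.00.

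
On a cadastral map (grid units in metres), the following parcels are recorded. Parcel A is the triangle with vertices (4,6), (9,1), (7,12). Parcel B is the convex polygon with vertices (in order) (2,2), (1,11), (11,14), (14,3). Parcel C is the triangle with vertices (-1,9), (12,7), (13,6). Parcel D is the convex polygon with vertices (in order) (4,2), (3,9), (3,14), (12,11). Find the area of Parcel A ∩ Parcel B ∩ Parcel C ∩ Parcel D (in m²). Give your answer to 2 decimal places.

The intersection is the polygon with vertices (7.791,7.647), (7.892,7.095), (4.871,7.742), (5.036,8.071).
By the shoelace formula its area is 1.29.

1.29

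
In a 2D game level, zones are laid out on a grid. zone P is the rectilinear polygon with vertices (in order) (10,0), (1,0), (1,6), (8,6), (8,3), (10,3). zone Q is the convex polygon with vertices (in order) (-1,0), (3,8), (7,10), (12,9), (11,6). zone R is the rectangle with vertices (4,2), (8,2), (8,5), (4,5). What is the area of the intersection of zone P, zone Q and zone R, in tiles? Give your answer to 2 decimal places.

The intersection is the polygon with vertices (8,4.5), (4,2.5), (4,5), (8,5).
By the shoelace formula its area is 6.00.

6.00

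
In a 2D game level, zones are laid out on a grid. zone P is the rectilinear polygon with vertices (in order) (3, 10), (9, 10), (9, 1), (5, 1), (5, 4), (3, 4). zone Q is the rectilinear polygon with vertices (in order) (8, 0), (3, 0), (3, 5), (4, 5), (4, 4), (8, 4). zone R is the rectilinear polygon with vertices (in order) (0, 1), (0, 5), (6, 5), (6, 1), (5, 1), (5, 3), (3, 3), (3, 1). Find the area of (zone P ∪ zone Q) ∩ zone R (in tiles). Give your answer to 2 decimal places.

|zone P ∪ zone Q| = 59.
|(zone P ∪ zone Q) ∩ zone R| = 8.00.

8.00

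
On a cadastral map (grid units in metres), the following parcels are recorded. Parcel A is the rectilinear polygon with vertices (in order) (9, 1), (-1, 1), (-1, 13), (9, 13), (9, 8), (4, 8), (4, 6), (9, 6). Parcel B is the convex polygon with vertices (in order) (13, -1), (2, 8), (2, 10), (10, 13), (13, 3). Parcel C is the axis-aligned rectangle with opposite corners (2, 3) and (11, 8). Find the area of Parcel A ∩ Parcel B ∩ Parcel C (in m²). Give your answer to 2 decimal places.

9.80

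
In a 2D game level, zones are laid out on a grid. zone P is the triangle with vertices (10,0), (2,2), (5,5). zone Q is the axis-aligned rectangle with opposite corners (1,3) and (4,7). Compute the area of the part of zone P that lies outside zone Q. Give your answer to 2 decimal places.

|zone P| = 15, |zone P∩zone Q| = 0.5.
|zone P ∖ zone Q| = |zone P| − |zone P∩zone Q| = 15 − 0.5 = 14.50.

14.50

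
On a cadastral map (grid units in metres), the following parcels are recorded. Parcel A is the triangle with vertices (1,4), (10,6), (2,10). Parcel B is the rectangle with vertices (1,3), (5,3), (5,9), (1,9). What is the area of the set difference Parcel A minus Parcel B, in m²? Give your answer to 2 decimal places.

10.11

|Parcel A| = 26, |Parcel A∩Parcel B| = 15.8889.
|Parcel A ∖ Parcel B| = |Parcel A| − |Parcel A∩Parcel B| = 26 − 15.8889 = 10.11.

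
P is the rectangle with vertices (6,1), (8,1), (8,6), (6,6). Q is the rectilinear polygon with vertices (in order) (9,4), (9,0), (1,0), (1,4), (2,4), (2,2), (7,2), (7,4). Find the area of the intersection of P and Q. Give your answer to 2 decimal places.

4.00

The intersection is the polygon with vertices (8,1), (6,1), (6,2), (7,2), (7,4), (8,4).
By the shoelace formula its area is 4.00.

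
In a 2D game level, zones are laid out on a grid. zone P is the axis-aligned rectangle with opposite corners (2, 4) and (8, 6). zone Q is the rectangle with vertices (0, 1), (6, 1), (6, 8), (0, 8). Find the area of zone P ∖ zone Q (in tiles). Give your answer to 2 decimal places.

|zone P∩zone Q|: x∈[2,6], y∈[4,6] → 4·2 = 8.
|zone P| = 12.
|zone P ∖ zone Q| = |zone P| − |zone P∩zone Q| = 12 − 8 = 4.00.

4.00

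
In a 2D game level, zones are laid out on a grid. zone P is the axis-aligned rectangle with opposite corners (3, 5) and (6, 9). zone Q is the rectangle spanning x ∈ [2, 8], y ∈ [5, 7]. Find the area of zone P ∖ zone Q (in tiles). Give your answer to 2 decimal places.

|zone P∩zone Q|: x∈[3,6], y∈[5,7] → 3·2 = 6.
|zone P| = 12.
|zone P ∖ zone Q| = |zone P| − |zone P∩zone Q| = 12 − 6 = 6.00.

6.00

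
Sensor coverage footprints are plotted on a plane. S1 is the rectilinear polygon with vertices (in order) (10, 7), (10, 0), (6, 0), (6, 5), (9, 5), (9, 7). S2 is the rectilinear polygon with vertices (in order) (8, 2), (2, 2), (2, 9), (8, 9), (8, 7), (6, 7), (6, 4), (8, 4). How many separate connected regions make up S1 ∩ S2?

1

S1 ∩ S2 is a single connected region.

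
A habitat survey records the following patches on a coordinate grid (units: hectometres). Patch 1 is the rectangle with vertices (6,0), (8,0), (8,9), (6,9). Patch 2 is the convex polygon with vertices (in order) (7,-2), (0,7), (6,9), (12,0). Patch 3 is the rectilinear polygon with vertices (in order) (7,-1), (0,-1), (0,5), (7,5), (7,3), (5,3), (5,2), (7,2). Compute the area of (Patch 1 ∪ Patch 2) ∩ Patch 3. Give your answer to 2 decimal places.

The region (Patch 1 ∪ Patch 2) ∩ Patch 3 is the polygon with vertices (1.556,5), (7,5), (7,3), (5,3), (5,2), (7,2), (7,-1), (6.222,-1).
By the shoelace formula its area is 16.67.

16.67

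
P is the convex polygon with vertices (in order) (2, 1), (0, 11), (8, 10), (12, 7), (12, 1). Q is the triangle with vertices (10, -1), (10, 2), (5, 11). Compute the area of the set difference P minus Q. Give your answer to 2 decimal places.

89.36

|P| = 96, |P∩Q| = 6.6359.
|P ∖ Q| = |P| − |P∩Q| = 96 − 6.6359 = 89.36.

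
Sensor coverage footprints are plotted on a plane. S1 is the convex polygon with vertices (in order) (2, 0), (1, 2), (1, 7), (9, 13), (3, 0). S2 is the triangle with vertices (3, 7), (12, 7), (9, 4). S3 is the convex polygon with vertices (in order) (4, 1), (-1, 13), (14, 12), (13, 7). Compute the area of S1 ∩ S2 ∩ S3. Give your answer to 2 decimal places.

The intersection is the polygon with vertices (3,7), (6.231,7), (5.625,5.688).
By the shoelace formula its area is 2.12.

2.12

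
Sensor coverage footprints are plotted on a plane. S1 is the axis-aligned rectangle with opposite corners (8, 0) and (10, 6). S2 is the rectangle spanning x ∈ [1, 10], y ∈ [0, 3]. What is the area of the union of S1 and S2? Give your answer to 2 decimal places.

33.00

By inclusion–exclusion:
Individual areas: |S1| = 12, |S2| = 27.
|S1∩S2|: x∈[8,10], y∈[0,3] → 2·3 = 6.
|S1 ∪ S2| = 39 − 6 = 33.00.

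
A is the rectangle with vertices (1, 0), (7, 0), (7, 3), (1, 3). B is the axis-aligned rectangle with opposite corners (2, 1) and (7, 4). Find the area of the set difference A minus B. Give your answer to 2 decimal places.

8.00

|A∩B|: x∈[2,7], y∈[1,3] → 5·2 = 10.
|A| = 18.
|A ∖ B| = |A| − |A∩B| = 18 − 10 = 8.00.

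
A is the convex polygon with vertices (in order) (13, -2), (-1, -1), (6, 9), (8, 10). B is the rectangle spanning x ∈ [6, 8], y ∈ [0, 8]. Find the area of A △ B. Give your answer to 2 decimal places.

72.00

|A| = 88, |B| = 16, |A∩B| = 16.
|A △ B| = |A| + |B| − 2·|A∩B| = 88 + 16 − 32 = 72.00.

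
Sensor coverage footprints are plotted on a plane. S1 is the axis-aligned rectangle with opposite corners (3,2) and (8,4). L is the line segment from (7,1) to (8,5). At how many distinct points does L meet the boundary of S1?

The segment meets the boundary at (7.75,4), (7.25,2).

2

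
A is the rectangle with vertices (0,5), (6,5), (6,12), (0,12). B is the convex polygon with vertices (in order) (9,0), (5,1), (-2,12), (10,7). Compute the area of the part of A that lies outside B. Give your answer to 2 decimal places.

|A| = 42, |A∩B| = 24.7662.
|A ∖ B| = |A| − |A∩B| = 42 − 24.7662 = 17.23.

17.23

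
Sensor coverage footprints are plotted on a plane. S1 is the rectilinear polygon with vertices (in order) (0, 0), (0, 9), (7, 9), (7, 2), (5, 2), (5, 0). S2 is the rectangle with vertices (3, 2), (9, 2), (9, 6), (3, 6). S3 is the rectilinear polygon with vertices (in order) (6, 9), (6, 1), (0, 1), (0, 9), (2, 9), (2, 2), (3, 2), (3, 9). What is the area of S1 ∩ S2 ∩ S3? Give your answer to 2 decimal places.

The intersection is the polygon with vertices (5,2), (3,2), (3,6), (6,6), (6,2).
By the shoelace formula its area is 12.00.

12.00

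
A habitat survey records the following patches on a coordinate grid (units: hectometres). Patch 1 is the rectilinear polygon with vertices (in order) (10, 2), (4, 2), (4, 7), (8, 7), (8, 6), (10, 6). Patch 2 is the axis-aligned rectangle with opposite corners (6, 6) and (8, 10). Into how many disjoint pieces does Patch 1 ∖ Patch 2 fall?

Patch 1 ∖ Patch 2 is a single connected region.

1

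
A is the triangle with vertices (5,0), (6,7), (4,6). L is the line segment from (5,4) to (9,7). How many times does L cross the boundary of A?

1

The segment meets the boundary at (5.64,4.48).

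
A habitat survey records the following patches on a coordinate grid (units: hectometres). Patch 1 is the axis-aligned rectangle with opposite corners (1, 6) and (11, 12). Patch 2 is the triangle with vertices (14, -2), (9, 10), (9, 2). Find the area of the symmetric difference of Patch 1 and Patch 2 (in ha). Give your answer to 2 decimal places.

|Patch 1| = 60, |Patch 2| = 20, |Patch 1∩Patch 2| = 3.3333.
|Patch 1 △ Patch 2| = |Patch 1| + |Patch 2| − 2·|Patch 1∩Patch 2| = 60 + 20 − 6.6667 = 73.33.

73.33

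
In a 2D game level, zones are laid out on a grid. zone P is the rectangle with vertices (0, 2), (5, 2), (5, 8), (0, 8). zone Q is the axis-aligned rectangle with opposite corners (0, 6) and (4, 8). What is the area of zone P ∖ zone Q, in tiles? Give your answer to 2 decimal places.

22.00

|zone P∩zone Q|: x∈[0,4], y∈[6,8] → 4·2 = 8.
|zone P| = 30.
|zone P ∖ zone Q| = |zone P| − |zone P∩zone Q| = 30 − 8 = 22.00.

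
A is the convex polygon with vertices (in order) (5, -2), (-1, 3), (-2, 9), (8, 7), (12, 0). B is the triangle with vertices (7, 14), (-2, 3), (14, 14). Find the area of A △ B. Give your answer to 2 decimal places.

|A| = 92, |B| = 38.5, |A∩B| = 7.4262.
|A △ B| = |A| + |B| − 2·|A∩B| = 92 + 38.5 − 14.8523 = 115.65.

115.65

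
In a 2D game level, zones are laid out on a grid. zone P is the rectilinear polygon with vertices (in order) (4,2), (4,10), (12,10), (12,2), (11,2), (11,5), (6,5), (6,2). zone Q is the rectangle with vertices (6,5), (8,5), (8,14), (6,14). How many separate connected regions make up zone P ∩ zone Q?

1

zone P ∩ zone Q is a single connected region.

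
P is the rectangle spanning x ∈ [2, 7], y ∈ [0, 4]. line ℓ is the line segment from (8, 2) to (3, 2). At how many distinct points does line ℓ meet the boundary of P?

1

The segment meets the boundary at (7,2).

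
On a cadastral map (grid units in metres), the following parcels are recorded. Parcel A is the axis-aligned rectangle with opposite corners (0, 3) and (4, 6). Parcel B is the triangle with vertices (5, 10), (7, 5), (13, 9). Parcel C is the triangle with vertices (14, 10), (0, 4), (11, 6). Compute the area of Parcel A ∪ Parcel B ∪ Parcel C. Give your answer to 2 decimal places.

By inclusion–exclusion:
Individual areas: |Parcel A| = 12, |Parcel B| = 19, |Parcel C| = 19.
|Parcel A∩Parcel B| = 0.
|Parcel A∩Parcel C| = 1.974.
|Parcel B∩Parcel C| = 8.0117.
|Parcel A∩Parcel B∩Parcel C| = 0.
|Parcel A ∪ Parcel B ∪ Parcel C| = 50 − 9.9857 + 0 = 40.01.

40.01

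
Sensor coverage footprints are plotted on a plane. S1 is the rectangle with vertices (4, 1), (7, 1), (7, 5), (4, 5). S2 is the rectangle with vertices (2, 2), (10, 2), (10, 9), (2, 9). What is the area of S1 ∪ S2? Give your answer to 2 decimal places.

59.00

By inclusion–exclusion:
Individual areas: |S1| = 12, |S2| = 56.
|S1∩S2|: x∈[4,7], y∈[2,5] → 3·3 = 9.
|S1 ∪ S2| = 68 − 9 = 59.00.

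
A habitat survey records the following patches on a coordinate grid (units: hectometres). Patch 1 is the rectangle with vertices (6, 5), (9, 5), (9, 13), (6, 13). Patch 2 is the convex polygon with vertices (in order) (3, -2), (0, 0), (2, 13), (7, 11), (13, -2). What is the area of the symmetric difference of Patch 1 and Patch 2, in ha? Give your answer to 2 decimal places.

119.27

|Patch 1| = 24, |Patch 2| = 123, |Patch 1∩Patch 2| = 13.8667.
|Patch 1 △ Patch 2| = |Patch 1| + |Patch 2| − 2·|Patch 1∩Patch 2| = 24 + 123 − 27.7333 = 119.27.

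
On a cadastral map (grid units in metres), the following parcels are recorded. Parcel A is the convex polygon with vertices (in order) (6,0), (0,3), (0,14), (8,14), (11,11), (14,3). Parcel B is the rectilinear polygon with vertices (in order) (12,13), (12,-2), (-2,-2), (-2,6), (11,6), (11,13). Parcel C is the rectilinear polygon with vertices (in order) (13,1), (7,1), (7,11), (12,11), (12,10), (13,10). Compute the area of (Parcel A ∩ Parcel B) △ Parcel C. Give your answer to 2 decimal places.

65.75

|Parcel A ∩ Parcel B| = 59.9167.
|(Parcel A ∩ Parcel B) ∩ Parcel C| = 26.5833.
|(Parcel A ∩ Parcel B) △ Parcel C| = 59.9167 + 59 − 53.1667 = 65.75.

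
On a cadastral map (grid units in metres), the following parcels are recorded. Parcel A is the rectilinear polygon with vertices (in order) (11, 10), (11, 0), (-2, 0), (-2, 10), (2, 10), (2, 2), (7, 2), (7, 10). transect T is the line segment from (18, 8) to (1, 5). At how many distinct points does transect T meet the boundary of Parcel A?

The segment meets the boundary at (2,5.176), (7,6.059), (11,6.765).

3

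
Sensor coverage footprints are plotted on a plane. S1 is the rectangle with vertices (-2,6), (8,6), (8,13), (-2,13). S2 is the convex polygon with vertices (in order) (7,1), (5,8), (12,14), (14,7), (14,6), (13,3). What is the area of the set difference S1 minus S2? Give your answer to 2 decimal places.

|S1| = 70, |S1∩S2| = 9.2857.
|S1 ∖ S2| = |S1| − |S1∩S2| = 70 − 9.2857 = 60.71.

60.71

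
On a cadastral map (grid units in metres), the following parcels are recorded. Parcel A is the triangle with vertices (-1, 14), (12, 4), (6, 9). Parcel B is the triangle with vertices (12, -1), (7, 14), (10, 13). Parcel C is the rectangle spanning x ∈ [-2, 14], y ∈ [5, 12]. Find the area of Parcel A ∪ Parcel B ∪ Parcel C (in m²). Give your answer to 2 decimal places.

119.55

By inclusion–exclusion:
Individual areas: |Parcel A| = 2.5, |Parcel B| = 20, |Parcel C| = 112.
|Parcel A∩Parcel B| = 0.1449.
|Parcel A∩Parcel C| = 2.25.
|Parcel B∩Parcel C| = 12.6667.
|Parcel A∩Parcel B∩Parcel C| = 0.1158.
|Parcel A ∪ Parcel B ∪ Parcel C| = 134.5 − 15.0616 + 0.1158 = 119.55.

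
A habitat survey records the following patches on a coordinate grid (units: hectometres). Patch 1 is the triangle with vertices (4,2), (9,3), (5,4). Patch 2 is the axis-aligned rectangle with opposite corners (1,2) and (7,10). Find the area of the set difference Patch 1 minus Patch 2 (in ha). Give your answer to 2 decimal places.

|Patch 1| = 4.5, |Patch 1∩Patch 2| = 3.6.
|Patch 1 ∖ Patch 2| = |Patch 1| − |Patch 1∩Patch 2| = 4.5 − 3.6 = 0.90.

0.90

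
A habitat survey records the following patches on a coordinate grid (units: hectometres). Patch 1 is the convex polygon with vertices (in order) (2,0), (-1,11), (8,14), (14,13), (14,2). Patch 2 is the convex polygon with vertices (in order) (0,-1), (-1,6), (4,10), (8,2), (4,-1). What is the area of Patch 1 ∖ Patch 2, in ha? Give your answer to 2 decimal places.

|Patch 1| = 165, |Patch 1∩Patch 2| = 46.4414.
|Patch 1 ∖ Patch 2| = |Patch 1| − |Patch 1∩Patch 2| = 165 − 46.4414 = 118.56.

118.56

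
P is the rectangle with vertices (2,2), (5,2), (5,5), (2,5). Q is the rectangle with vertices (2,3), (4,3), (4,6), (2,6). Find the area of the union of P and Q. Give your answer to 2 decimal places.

11.00

By inclusion–exclusion:
Individual areas: |P| = 9, |Q| = 6.
|P∩Q|: x∈[2,4], y∈[3,5] → 2·2 = 4.
|P ∪ Q| = 15 − 4 = 11.00.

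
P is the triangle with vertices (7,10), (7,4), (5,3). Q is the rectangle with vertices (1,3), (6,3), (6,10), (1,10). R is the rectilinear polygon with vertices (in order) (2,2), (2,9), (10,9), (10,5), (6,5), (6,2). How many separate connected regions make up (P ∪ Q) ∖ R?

(P ∪ Q) ∖ R splits into 3 disjoint pieces (area 1.25, area 11, area 0.1429).

3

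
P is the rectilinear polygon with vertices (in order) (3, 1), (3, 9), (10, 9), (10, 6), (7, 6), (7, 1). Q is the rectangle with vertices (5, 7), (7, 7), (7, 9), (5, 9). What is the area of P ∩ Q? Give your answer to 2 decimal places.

4.00

The intersection is the polygon with vertices (7,9), (7,7), (5,7), (5,9).
By the shoelace formula its area is 4.00.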